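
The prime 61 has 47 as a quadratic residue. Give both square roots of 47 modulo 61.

13, 48

61 ≡ 1 (mod 4), so we find a root by search.
Trying successive values, 13² = 169 ≡ 47 (mod 61). The other root is 61 − 13 = 48.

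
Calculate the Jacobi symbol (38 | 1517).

Pull out 2: since 1517 ≡ 5 (mod 8), (2/1517) = -1.
Reciprocity: 19 ≡ 3 and 1517 ≡ 1 (mod 4), so (19/1517) = +(1517/19).
Reduce top mod 19: now compute (16/19).
Pull out 2^4: since 19 ≡ 3 (mod 8), (2/19) = -1, so (2/19)^4 = +1.
Reached (1/19) = 1. Collecting the sign flips along the way, the symbol is -1.

-1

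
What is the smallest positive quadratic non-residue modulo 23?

(2/23) = +1, so 2 is a residue.
(3/23) = +1, so 3 is a residue.
(4/23) = +1, so 4 is a residue.
(5/23) = −1, so 5 is the smallest positive non-residue mod 23.

5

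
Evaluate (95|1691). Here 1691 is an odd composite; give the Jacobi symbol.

Reciprocity: 95 ≡ 3 and 1691 ≡ 3 (mod 4), so (95/1691) = −(1691/95).
Reduce top mod 95: now compute (76/95).
Pull out 2^2: since 95 ≡ 7 (mod 8), (2/95) = +1, so (2/95)^2 = +1.
Reciprocity: 19 ≡ 3 and 95 ≡ 3 (mod 4), so (19/95) = −(95/19).
Reduce top mod 19: now compute (0/19).
Top reduces to 0: gcd > 1, so the symbol is 0.

0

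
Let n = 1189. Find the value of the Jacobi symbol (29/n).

Reciprocity: 29 ≡ 1 and 1189 ≡ 1 (mod 4), so (29/1189) = +(1189/29).
Reduce top mod 29: now compute (0/29).
Top reduces to 0: gcd > 1, so the symbol is 0.

0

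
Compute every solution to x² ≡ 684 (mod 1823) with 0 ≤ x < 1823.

329, 1494

Since 1823 ≡ 3 (mod 4), a square root of 684 is 684^((1823+1)/4) = 684^456 mod 1823.
Repeated squaring: 684^2≡1168, 684^4≡620, 684^8≡1570, 684^16≡204, 684^32≡1510, 684^64≡1350, 684^128≡1323, 684^256≡249 (mod 1823).
684^456 = 684^(256+128+64+8) ≡ 1494 (mod 1823).
Check: 1494² = 2232036 ≡ 684 (mod 1823). The two roots are 329 and 1494.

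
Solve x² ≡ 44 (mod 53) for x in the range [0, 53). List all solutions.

53 ≡ 1 (mod 4), so we find a root by search.
Trying successive values, 16² = 256 ≡ 44 (mod 53). The other root is 53 − 16 = 37.

16, 37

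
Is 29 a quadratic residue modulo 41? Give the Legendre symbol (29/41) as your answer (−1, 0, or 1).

-1

Euler's criterion: (29/41) ≡ 29^20 (mod 41).
29^2 ≡ 21 (mod 41)
29^4 ≡ 31 (mod 41)
29^8 ≡ 18 (mod 41)
29^16 ≡ 37 (mod 41)
29^20 = 29^(16+4) ≡ 40 (mod 41).
Result is 40 ≡ −1, so (29/41) = −1.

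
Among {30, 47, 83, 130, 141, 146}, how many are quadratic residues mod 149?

3

(30/149) = +1 → QR.
(47/149) = +1 → QR.
(83/149) = -1 → non-residue.
(130/149) = +1 → QR.
(141/149) = -1 → non-residue.
(146/149) = -1 → non-residue.
Total quadratic residues among the 6: 3.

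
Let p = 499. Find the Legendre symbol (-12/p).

1

First reduce: -12 ≡ 487 (mod 499).
Reciprocity: 487 ≡ 3 and 499 ≡ 3 (mod 4), so (487/499) = −(499/487).
Reduce top mod 487: now compute (12/487).
Pull out 2^2: since 487 ≡ 7 (mod 8), (2/487) = +1, so (2/487)^2 = +1.
Reciprocity: 3 ≡ 3 and 487 ≡ 3 (mod 4), so (3/487) = −(487/3).
Reduce top mod 3: now compute (1/3).
Reached (1/3) = 1. Collecting the sign flips along the way, the symbol is +1.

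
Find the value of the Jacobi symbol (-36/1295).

-1

First reduce: -36 ≡ 1259 (mod 1295).
Reciprocity: 1259 ≡ 3 and 1295 ≡ 3 (mod 4), so (1259/1295) = −(1295/1259).
Reduce top mod 1259: now compute (36/1259).
Pull out 2^2: since 1259 ≡ 3 (mod 8), (2/1259) = -1, so (2/1259)^2 = +1.
Reciprocity: 9 ≡ 1 and 1259 ≡ 3 (mod 4), so (9/1259) = +(1259/9).
Reduce top mod 9: now compute (8/9).
Pull out 2^3: since 9 ≡ 1 (mod 8), (2/9) = +1, so (2/9)^3 = +1.
Reached (1/9) = 1. Collecting the sign flips along the way, the symbol is -1.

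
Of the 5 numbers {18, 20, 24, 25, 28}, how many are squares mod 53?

3

(18/53) = -1 → non-residue.
(20/53) = -1 → non-residue.
(24/53) = +1 → QR.
(25/53) = +1 → QR.
(28/53) = +1 → QR.
Total quadratic residues among the 5: 3.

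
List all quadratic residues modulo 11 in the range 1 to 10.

1,3,4,5,9

Square k = 1,…,5 (k and 11−k give the same square):
1²=1, 2²=4, 3²=9, 4²≡5, 5²≡3 (mod 11).
So the quadratic residues mod 11 are {1, 3, 4, 5, 9}.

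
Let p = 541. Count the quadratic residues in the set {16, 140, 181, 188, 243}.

4

(16/541) = +1 → QR.
(140/541) = +1 → QR.
(181/541) = -1 → non-residue.
(188/541) = +1 → QR.
(243/541) = +1 → QR.
Total quadratic residues among the 5: 4.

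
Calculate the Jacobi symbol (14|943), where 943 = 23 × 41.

1

Pull out 2: since 943 ≡ 7 (mod 8), (2/943) = +1.
Reciprocity: 7 ≡ 3 and 943 ≡ 3 (mod 4), so (7/943) = −(943/7).
Reduce top mod 7: now compute (5/7).
Reciprocity: 5 ≡ 1 and 7 ≡ 3 (mod 4), so (5/7) = +(7/5).
Reduce top mod 5: now compute (2/5).
Pull out 2: since 5 ≡ 5 (mod 8), (2/5) = -1.
Reached (1/5) = 1. Collecting the sign flips along the way, the symbol is +1.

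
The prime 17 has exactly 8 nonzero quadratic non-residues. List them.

3 5 6 7 10 11 12 14

Square k = 1,…,8 (k and 17−k give the same square):
1²=1, 2²=4, 3²=9, 4²=16, 5²≡8, 6²≡2, 7²≡15, 8²≡13 (mod 17).
The residues are {1, 2, 4, 8, 9, 13, 15, 16}; the non-residues are the remaining 8 nonzero classes.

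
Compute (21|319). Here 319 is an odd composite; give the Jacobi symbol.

1

Reciprocity: 21 ≡ 1 and 319 ≡ 3 (mod 4), so (21/319) = +(319/21).
Reduce top mod 21: now compute (4/21).
Pull out 2^2: since 21 ≡ 5 (mod 8), (2/21) = -1, so (2/21)^2 = +1.
Reached (1/21) = 1. Collecting the sign flips along the way, the symbol is +1.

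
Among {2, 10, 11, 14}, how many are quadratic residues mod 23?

(2/23) = +1 → QR.
(10/23) = -1 → non-residue.
(11/23) = -1 → non-residue.
(14/23) = -1 → non-residue.
Total quadratic residues among the 4: 1.

1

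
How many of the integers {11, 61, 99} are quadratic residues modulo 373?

0

(11/373) = -1 → non-residue.
(61/373) = -1 → non-residue.
(99/373) = -1 → non-residue.
Total quadratic residues among the 3: 0.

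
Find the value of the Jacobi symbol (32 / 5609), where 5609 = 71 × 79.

Pull out 2^5: since 5609 ≡ 1 (mod 8), (2/5609) = +1, so (2/5609)^5 = +1.
Reached (1/5609) = 1. Collecting the sign flips along the way, the symbol is +1.

1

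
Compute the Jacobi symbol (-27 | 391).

First reduce: -27 ≡ 364 (mod 391).
Pull out 2^2: since 391 ≡ 7 (mod 8), (2/391) = +1, so (2/391)^2 = +1.
Reciprocity: 91 ≡ 3 and 391 ≡ 3 (mod 4), so (91/391) = −(391/91).
Reduce top mod 91: now compute (27/91).
Reciprocity: 27 ≡ 3 and 91 ≡ 3 (mod 4), so (27/91) = −(91/27).
Reduce top mod 27: now compute (10/27).
Pull out 2: since 27 ≡ 3 (mod 8), (2/27) = -1.
Reciprocity: 5 ≡ 1 and 27 ≡ 3 (mod 4), so (5/27) = +(27/5).
Reduce top mod 5: now compute (2/5).
Pull out 2: since 5 ≡ 5 (mod 8), (2/5) = -1.
Reached (1/5) = 1. Collecting the sign flips along the way, the symbol is +1.

1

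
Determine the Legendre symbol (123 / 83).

Euler's criterion: (123/83) ≡ 40^41 (mod 83).
40^2 ≡ 23 (mod 83)
40^4 ≡ 31 (mod 83)
40^8 ≡ 48 (mod 83)
40^16 ≡ 63 (mod 83)
40^32 ≡ 68 (mod 83)
40^41 = 40^(32+8+1) ≡ 1 (mod 83).
Result is 1, so (123/83) = 1.

1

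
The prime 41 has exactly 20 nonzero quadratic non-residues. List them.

3, 6, 7, 11, 12, 13, 14, 15, 17, 19, 22, 24, 26, 27, 28, 29, 30, 34, 35, 38

Square k = 1,…,20 (k and 41−k give the same square):
1²=1, 2²=4, 3²=9, 4²=16, 5²=25, 6²=36, 7²≡8, 8²≡23, 9²≡40, 10²≡18, 11²≡39, 12²≡21, 13²≡5, 14²≡32, 15²≡20, 16²≡10, 17²≡2, 18²≡37, 19²≡33, 20²≡31 (mod 41).
The residues are {1, 2, 4, 5, 8, 9, 10, 16, 18, 20, 21, 23, 25, 31, 32, 33, 36, 37, 39, 40}; the non-residues are the remaining 20 nonzero classes.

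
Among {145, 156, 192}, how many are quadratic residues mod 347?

2

(145/347) = -1 → non-residue.
(156/347) = +1 → QR.
(192/347) = +1 → QR.
Total quadratic residues among the 3: 2.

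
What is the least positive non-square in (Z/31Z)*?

(2/31) = +1, so 2 is a residue.
(3/31) = −1, so 3 is the smallest positive non-residue mod 31.

3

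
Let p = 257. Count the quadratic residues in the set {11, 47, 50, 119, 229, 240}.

3

(11/257) = +1 → QR.
(47/257) = -1 → non-residue.
(50/257) = +1 → QR.
(119/257) = -1 → non-residue.
(229/257) = -1 → non-residue.
(240/257) = +1 → QR.
Total quadratic residues among the 6: 3.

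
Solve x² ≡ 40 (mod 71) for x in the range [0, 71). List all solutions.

Since 71 ≡ 3 (mod 4), a square root of 40 is 40^((71+1)/4) = 40^18 mod 71.
Repeated squaring: 40^2≡38, 40^4≡24, 40^8≡8, 40^16≡64 (mod 71).
40^18 = 40^(16+2) ≡ 18 (mod 71).
Check: 18² = 324 ≡ 40 (mod 71). The two roots are 18 and 53.

18, 53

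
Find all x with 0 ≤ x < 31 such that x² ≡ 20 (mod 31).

12, 19

Since 31 ≡ 3 (mod 4), a square root of 20 is 20^((31+1)/4) = 20^8 mod 31.
Repeated squaring: 20^2≡28, 20^4≡9, 20^8≡19 (mod 31).
20^8 = 20^(8) ≡ 19 (mod 31).
Check: 19² = 361 ≡ 20 (mod 31). The two roots are 12 and 19.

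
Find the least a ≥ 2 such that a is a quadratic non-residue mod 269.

(2/269) = −1, so 2 is the smallest positive non-residue mod 269.

2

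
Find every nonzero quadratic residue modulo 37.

1 3 4 7 9 10 11 12 16 21 25 26 27 28 30 33 34 36

Square k = 1,…,18 (k and 37−k give the same square):
1²=1, 2²=4, 3²=9, 4²=16, 5²=25, 6²=36, 7²≡12, 8²≡27, 9²≡7, 10²≡26, 11²≡10, 12²≡33, 13²≡21, 14²≡11, 15²≡3, 16²≡34, 17²≡30, 18²≡28 (mod 37).
So the quadratic residues mod 37 are {1, 3, 4, 7, 9, 10, 11, 12, 16, 21, 25, 26, 27, 28, 30, 33, 34, 36}.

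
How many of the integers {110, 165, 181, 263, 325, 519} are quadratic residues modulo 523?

5

(110/523) = +1 → QR.
(165/523) = +1 → QR.
(181/523) = +1 → QR.
(263/523) = +1 → QR.
(325/523) = +1 → QR.
(519/523) = -1 → non-residue.
Total quadratic residues among the 6: 5.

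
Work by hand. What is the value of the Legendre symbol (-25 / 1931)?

-1

First reduce: -25 ≡ 1906 (mod 1931).
Pull out 2: since 1931 ≡ 3 (mod 8), (2/1931) = -1.
Reciprocity: 953 ≡ 1 and 1931 ≡ 3 (mod 4), so (953/1931) = +(1931/953).
Reduce top mod 953: now compute (25/953).
Reciprocity: 25 ≡ 1 and 953 ≡ 1 (mod 4), so (25/953) = +(953/25).
Reduce top mod 25: now compute (3/25).
Reciprocity: 3 ≡ 3 and 25 ≡ 1 (mod 4), so (3/25) = +(25/3).
Reduce top mod 3: now compute (1/3).
Reached (1/3) = 1. Collecting the sign flips along the way, the symbol is -1.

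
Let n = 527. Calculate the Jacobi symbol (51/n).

Reciprocity: 51 ≡ 3 and 527 ≡ 3 (mod 4), so (51/527) = −(527/51).
Reduce top mod 51: now compute (17/51).
Reciprocity: 17 ≡ 1 and 51 ≡ 3 (mod 4), so (17/51) = +(51/17).
Reduce top mod 17: now compute (0/17).
Top reduces to 0: gcd > 1, so the symbol is 0.

0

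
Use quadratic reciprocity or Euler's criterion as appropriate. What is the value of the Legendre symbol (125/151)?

Euler's criterion: (125/151) ≡ 125^75 (mod 151).
125^2 ≡ 72 (mod 151)
125^4 ≡ 50 (mod 151)
125^8 ≡ 84 (mod 151)
125^16 ≡ 110 (mod 151)
125^32 ≡ 20 (mod 151)
125^64 ≡ 98 (mod 151)
125^75 = 125^(64+8+2+1) ≡ 1 (mod 151).
Result is 1, so (125/151) = 1.

1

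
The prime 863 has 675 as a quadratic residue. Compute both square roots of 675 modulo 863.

Since 863 ≡ 3 (mod 4), a square root of 675 is 675^((863+1)/4) = 675^216 mod 863.
Repeated squaring: 675^2≡824, 675^4≡658, 675^8≡601, 675^16≡467, 675^32≡613, 675^64≡364, 675^128≡457 (mod 863).
675^216 = 675^(128+64+16+8) ≡ 49 (mod 863).
Check: 49² = 2401 ≡ 675 (mod 863). The two roots are 49 and 814.

49, 814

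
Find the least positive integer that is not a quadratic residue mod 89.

3

(2/89) = +1, so 2 is a residue.
(3/89) = −1, so 3 is the smallest positive non-residue mod 89.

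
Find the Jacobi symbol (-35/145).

0

First reduce: -35 ≡ 110 (mod 145).
Pull out 2: since 145 ≡ 1 (mod 8), (2/145) = +1.
Reciprocity: 55 ≡ 3 and 145 ≡ 1 (mod 4), so (55/145) = +(145/55).
Reduce top mod 55: now compute (35/55).
Reciprocity: 35 ≡ 3 and 55 ≡ 3 (mod 4), so (35/55) = −(55/35).
Reduce top mod 35: now compute (20/35).
Pull out 2^2: since 35 ≡ 3 (mod 8), (2/35) = -1, so (2/35)^2 = +1.
Reciprocity: 5 ≡ 1 and 35 ≡ 3 (mod 4), so (5/35) = +(35/5).
Reduce top mod 5: now compute (0/5).
Top reduces to 0: gcd > 1, so the symbol is 0.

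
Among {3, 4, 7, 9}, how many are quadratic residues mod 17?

2

(3/17) = -1 → non-residue.
(4/17) = +1 → QR.
(7/17) = -1 → non-residue.
(9/17) = +1 → QR.
Total quadratic residues among the 4: 2.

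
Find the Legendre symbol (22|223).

-1

Euler's criterion: (22/223) ≡ 22^111 (mod 223).
22^2 ≡ 38 (mod 223)
22^4 ≡ 106 (mod 223)
22^8 ≡ 86 (mod 223)
22^16 ≡ 37 (mod 223)
22^32 ≡ 31 (mod 223)
22^64 ≡ 69 (mod 223)
22^111 = 22^(64+32+8+4+2+1) ≡ 222 (mod 223).
Result is 222 ≡ −1, so (22/223) = −1.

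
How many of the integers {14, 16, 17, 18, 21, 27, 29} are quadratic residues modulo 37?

3

(14/37) = -1 → non-residue.
(16/37) = +1 → QR.
(17/37) = -1 → non-residue.
(18/37) = -1 → non-residue.
(21/37) = +1 → QR.
(27/37) = +1 → QR.
(29/37) = -1 → non-residue.
Total quadratic residues among the 7: 3.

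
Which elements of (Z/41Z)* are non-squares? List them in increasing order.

3,6,7,11,12,13,14,15,17,19,22,24,26,27,28,29,30,34,35,38

Square k = 1,…,20 (k and 41−k give the same square):
1²=1, 2²=4, 3²=9, 4²=16, 5²=25, 6²=36, 7²≡8, 8²≡23, 9²≡40, 10²≡18, 11²≡39, 12²≡21, 13²≡5, 14²≡32, 15²≡20, 16²≡10, 17²≡2, 18²≡37, 19²≡33, 20²≡31 (mod 41).
The residues are {1, 2, 4, 5, 8, 9, 10, 16, 18, 20, 21, 23, 25, 31, 32, 33, 36, 37, 39, 40}; the non-residues are the remaining 20 nonzero classes.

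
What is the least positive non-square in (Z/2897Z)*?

3

(2/2897) = +1, so 2 is a residue.
(3/2897) = −1, so 3 is the smallest positive non-residue mod 2897.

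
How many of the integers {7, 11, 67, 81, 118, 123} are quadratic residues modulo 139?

5

(7/139) = +1 → QR.
(11/139) = +1 → QR.
(67/139) = +1 → QR.
(81/139) = +1 → QR.
(118/139) = +1 → QR.
(123/139) = -1 → non-residue.
Total quadratic residues among the 6: 5.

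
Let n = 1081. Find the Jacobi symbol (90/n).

Pull out 2: since 1081 ≡ 1 (mod 8), (2/1081) = +1.
Reciprocity: 45 ≡ 1 and 1081 ≡ 1 (mod 4), so (45/1081) = +(1081/45).
Reduce top mod 45: now compute (1/45).
Reached (1/45) = 1. Collecting the sign flips along the way, the symbol is +1.

1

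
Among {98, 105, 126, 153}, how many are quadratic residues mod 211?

(98/211) = -1 → non-residue.
(105/211) = +1 → QR.
(126/211) = +1 → QR.
(153/211) = -1 → non-residue.
Total quadratic residues among the 4: 2.

2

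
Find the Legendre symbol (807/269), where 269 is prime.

0

First reduce: 807 ≡ 0 (mod 269).
Top reduces to 0: gcd > 1, so the symbol is 0.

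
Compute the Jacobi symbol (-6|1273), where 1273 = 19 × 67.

First reduce: -6 ≡ 1267 (mod 1273).
Reciprocity: 1267 ≡ 3 and 1273 ≡ 1 (mod 4), so (1267/1273) = +(1273/1267).
Reduce top mod 1267: now compute (6/1267).
Pull out 2: since 1267 ≡ 3 (mod 8), (2/1267) = -1.
Reciprocity: 3 ≡ 3 and 1267 ≡ 3 (mod 4), so (3/1267) = −(1267/3).
Reduce top mod 3: now compute (1/3).
Reached (1/3) = 1. Collecting the sign flips along the way, the symbol is +1.

1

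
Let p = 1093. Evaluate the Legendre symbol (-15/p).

First reduce: -15 ≡ 1078 (mod 1093).
Pull out 2: since 1093 ≡ 5 (mod 8), (2/1093) = -1.
Reciprocity: 539 ≡ 3 and 1093 ≡ 1 (mod 4), so (539/1093) = +(1093/539).
Reduce top mod 539: now compute (15/539).
Reciprocity: 15 ≡ 3 and 539 ≡ 3 (mod 4), so (15/539) = −(539/15).
Reduce top mod 15: now compute (14/15).
Pull out 2: since 15 ≡ 7 (mod 8), (2/15) = +1.
Reciprocity: 7 ≡ 3 and 15 ≡ 3 (mod 4), so (7/15) = −(15/7).
Reduce top mod 7: now compute (1/7).
Reached (1/7) = 1. Collecting the sign flips along the way, the symbol is -1.

-1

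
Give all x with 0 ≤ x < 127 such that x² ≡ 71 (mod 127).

43, 84

Since 127 ≡ 3 (mod 4), a square root of 71 is 71^((127+1)/4) = 71^32 mod 127.
Repeated squaring: 71^2≡88, 71^4≡124, 71^8≡9, 71^16≡81, 71^32≡84 (mod 127).
71^32 = 71^(32) ≡ 84 (mod 127).
Check: 84² = 7056 ≡ 71 (mod 127). The two roots are 43 and 84.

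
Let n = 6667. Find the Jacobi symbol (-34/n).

First reduce: -34 ≡ 6633 (mod 6667).
Reciprocity: 6633 ≡ 1 and 6667 ≡ 3 (mod 4), so (6633/6667) = +(6667/6633).
Reduce top mod 6633: now compute (34/6633).
Pull out 2: since 6633 ≡ 1 (mod 8), (2/6633) = +1.
Reciprocity: 17 ≡ 1 and 6633 ≡ 1 (mod 4), so (17/6633) = +(6633/17).
Reduce top mod 17: now compute (3/17).
Reciprocity: 3 ≡ 3 and 17 ≡ 1 (mod 4), so (3/17) = +(17/3).
Reduce top mod 3: now compute (2/3).
Pull out 2: since 3 ≡ 3 (mod 8), (2/3) = -1.
Reached (1/3) = 1. Collecting the sign flips along the way, the symbol is -1.

-1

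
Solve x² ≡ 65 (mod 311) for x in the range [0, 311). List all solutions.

71, 240

Since 311 ≡ 3 (mod 4), a square root of 65 is 65^((311+1)/4) = 65^78 mod 311.
Repeated squaring: 65^2≡182, 65^4≡158, 65^8≡84, 65^16≡214, 65^32≡79, 65^64≡21 (mod 311).
65^78 = 65^(64+8+4+2) ≡ 240 (mod 311).
Check: 240² = 57600 ≡ 65 (mod 311). The two roots are 71 and 240.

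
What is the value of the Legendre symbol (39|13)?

First reduce: 39 ≡ 0 (mod 13).
Top reduces to 0: gcd > 1, so the symbol is 0.

0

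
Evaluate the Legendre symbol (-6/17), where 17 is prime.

Euler's criterion: (-6/17) ≡ 11^8 (mod 17).
11^2 ≡ 2 (mod 17)
11^4 ≡ 4 (mod 17)
11^8 ≡ 16 (mod 17)
11^8 = 11^(8) ≡ 16 (mod 17).
Result is 16 ≡ −1, so (-6/17) = −1.

-1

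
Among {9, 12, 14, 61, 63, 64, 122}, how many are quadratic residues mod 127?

4

(9/127) = +1 → QR.
(12/127) = -1 → non-residue.
(14/127) = -1 → non-residue.
(61/127) = +1 → QR.
(63/127) = -1 → non-residue.
(64/127) = +1 → QR.
(122/127) = +1 → QR.
Total quadratic residues among the 7: 4.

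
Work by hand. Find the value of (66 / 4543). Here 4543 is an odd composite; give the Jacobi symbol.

0

Pull out 2: since 4543 ≡ 7 (mod 8), (2/4543) = +1.
Reciprocity: 33 ≡ 1 and 4543 ≡ 3 (mod 4), so (33/4543) = +(4543/33).
Reduce top mod 33: now compute (22/33).
Pull out 2: since 33 ≡ 1 (mod 8), (2/33) = +1.
Reciprocity: 11 ≡ 3 and 33 ≡ 1 (mod 4), so (11/33) = +(33/11).
Reduce top mod 11: now compute (0/11).
Top reduces to 0: gcd > 1, so the symbol is 0.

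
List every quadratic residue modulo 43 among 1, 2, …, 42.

1 4 6 9 10 11 13 14 15 16 17 21 23 24 25 31 35 36 38 40 41

Square k = 1,…,21 (k and 43−k give the same square):
1²=1, 2²=4, 3²=9, 4²=16, 5²=25, 6²=36, 7²≡6, 8²≡21, 9²≡38, 10²≡14, 11²≡35, 12²≡15, 13²≡40, 14²≡24, 15²≡10, 16²≡41, 17²≡31, 18²≡23, 19²≡17, 20²≡13, 21²≡11 (mod 43).
So the quadratic residues mod 43 are {1, 4, 6, 9, 10, 11, 13, 14, 15, 16, 17, 21, 23, 24, 25, 31, 35, 36, 38, 40, 41}.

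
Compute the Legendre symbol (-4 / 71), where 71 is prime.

-1

First reduce: -4 ≡ 67 (mod 71).
Reciprocity: 67 ≡ 3 and 71 ≡ 3 (mod 4), so (67/71) = −(71/67).
Reduce top mod 67: now compute (4/67).
Pull out 2^2: since 67 ≡ 3 (mod 8), (2/67) = -1, so (2/67)^2 = +1.
Reached (1/67) = 1. Collecting the sign flips along the way, the symbol is -1.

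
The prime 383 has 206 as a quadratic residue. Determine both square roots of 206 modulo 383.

Since 383 ≡ 3 (mod 4), a square root of 206 is 206^((383+1)/4) = 206^96 mod 383.
Repeated squaring: 206^2≡306, 206^4≡184, 206^8≡152, 206^16≡124, 206^32≡56, 206^64≡72 (mod 383).
206^96 = 206^(64+32) ≡ 202 (mod 383).
Check: 202² = 40804 ≡ 206 (mod 383). The two roots are 181 and 202.

181, 202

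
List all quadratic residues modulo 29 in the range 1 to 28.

1,4,5,6,7,9,13,16,20,22,23,24,25,28

Square k = 1,…,14 (k and 29−k give the same square):
1²=1, 2²=4, 3²=9, 4²=16, 5²=25, 6²≡7, 7²≡20, 8²≡6, 9²≡23, 10²≡13, 11²≡5, 12²≡28, 13²≡24, 14²≡22 (mod 29).
So the quadratic residues mod 29 are {1, 4, 5, 6, 7, 9, 13, 16, 20, 22, 23, 24, 25, 28}.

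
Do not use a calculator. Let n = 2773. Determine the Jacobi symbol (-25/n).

1

First reduce: -25 ≡ 2748 (mod 2773).
Pull out 2^2: since 2773 ≡ 5 (mod 8), (2/2773) = -1, so (2/2773)^2 = +1.
Reciprocity: 687 ≡ 3 and 2773 ≡ 1 (mod 4), so (687/2773) = +(2773/687).
Reduce top mod 687: now compute (25/687).
Reciprocity: 25 ≡ 1 and 687 ≡ 3 (mod 4), so (25/687) = +(687/25).
Reduce top mod 25: now compute (12/25).
Pull out 2^2: since 25 ≡ 1 (mod 8), (2/25) = +1, so (2/25)^2 = +1.
Reciprocity: 3 ≡ 3 and 25 ≡ 1 (mod 4), so (3/25) = +(25/3).
Reduce top mod 3: now compute (1/3).
Reached (1/3) = 1. Collecting the sign flips along the way, the symbol is +1.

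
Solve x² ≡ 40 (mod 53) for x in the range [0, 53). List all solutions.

53 ≡ 1 (mod 4), so we find a root by search.
Trying successive values, 26² = 676 ≡ 40 (mod 53). The other root is 53 − 26 = 27.

26, 27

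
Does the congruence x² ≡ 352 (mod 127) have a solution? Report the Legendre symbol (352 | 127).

First reduce: 352 ≡ 98 (mod 127).
Pull out 2: since 127 ≡ 7 (mod 8), (2/127) = +1.
Reciprocity: 49 ≡ 1 and 127 ≡ 3 (mod 4), so (49/127) = +(127/49).
Reduce top mod 49: now compute (29/49).
Reciprocity: 29 ≡ 1 and 49 ≡ 1 (mod 4), so (29/49) = +(49/29).
Reduce top mod 29: now compute (20/29).
Pull out 2^2: since 29 ≡ 5 (mod 8), (2/29) = -1, so (2/29)^2 = +1.
Reciprocity: 5 ≡ 1 and 29 ≡ 1 (mod 4), so (5/29) = +(29/5).
Reduce top mod 5: now compute (4/5).
Pull out 2^2: since 5 ≡ 5 (mod 8), (2/5) = -1, so (2/5)^2 = +1.
Reached (1/5) = 1. Collecting the sign flips along the way, the symbol is +1.

1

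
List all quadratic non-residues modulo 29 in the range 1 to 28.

2, 3, 8, 10, 11, 12, 14, 15, 17, 18, 19, 21, 26, 27

Square k = 1,…,14 (k and 29−k give the same square):
1²=1, 2²=4, 3²=9, 4²=16, 5²=25, 6²≡7, 7²≡20, 8²≡6, 9²≡23, 10²≡13, 11²≡5, 12²≡28, 13²≡24, 14²≡22 (mod 29).
The residues are {1, 4, 5, 6, 7, 9, 13, 16, 20, 22, 23, 24, 25, 28}; the non-residues are the remaining 14 nonzero classes.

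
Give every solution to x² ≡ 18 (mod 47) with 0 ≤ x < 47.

Since 47 ≡ 3 (mod 4), a square root of 18 is 18^((47+1)/4) = 18^12 mod 47.
Repeated squaring: 18^2≡42, 18^4≡25, 18^8≡14 (mod 47).
18^12 = 18^(8+4) ≡ 21 (mod 47).
Check: 21² = 441 ≡ 18 (mod 47). The two roots are 21 and 26.

21, 26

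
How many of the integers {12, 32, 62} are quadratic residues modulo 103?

1

(12/103) = -1 → non-residue.
(32/103) = +1 → QR.
(62/103) = -1 → non-residue.
Total quadratic residues among the 3: 1.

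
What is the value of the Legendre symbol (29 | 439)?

1

Reciprocity: 29 ≡ 1 and 439 ≡ 3 (mod 4), so (29/439) = +(439/29).
Reduce top mod 29: now compute (4/29).
Pull out 2^2: since 29 ≡ 5 (mod 8), (2/29) = -1, so (2/29)^2 = +1.
Reached (1/29) = 1. Collecting the sign flips along the way, the symbol is +1.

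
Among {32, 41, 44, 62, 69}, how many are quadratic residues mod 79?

3

(32/79) = +1 → QR.
(41/79) = -1 → non-residue.
(44/79) = +1 → QR.
(62/79) = +1 → QR.
(69/79) = -1 → non-residue.
Total quadratic residues among the 5: 3.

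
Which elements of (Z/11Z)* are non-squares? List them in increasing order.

Square k = 1,…,5 (k and 11−k give the same square):
1²=1, 2²=4, 3²=9, 4²≡5, 5²≡3 (mod 11).
The residues are {1, 3, 4, 5, 9}; the non-residues are the remaining 5 nonzero classes.

2 6 7 8 10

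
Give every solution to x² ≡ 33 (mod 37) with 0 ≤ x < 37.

12, 25

37 ≡ 1 (mod 4), so we find a root by search.
Trying successive values, 12² = 144 ≡ 33 (mod 37). The other root is 37 − 12 = 25.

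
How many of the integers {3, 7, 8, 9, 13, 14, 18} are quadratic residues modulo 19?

2

(3/19) = -1 → non-residue.
(7/19) = +1 → QR.
(8/19) = -1 → non-residue.
(9/19) = +1 → QR.
(13/19) = -1 → non-residue.
(14/19) = -1 → non-residue.
(18/19) = -1 → non-residue.
Total quadratic residues among the 7: 2.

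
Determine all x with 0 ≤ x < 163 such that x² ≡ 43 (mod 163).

Since 163 ≡ 3 (mod 4), a square root of 43 is 43^((163+1)/4) = 43^41 mod 163.
Repeated squaring: 43^2≡56, 43^4≡39, 43^8≡54, 43^16≡145, 43^32≡161 (mod 163).
43^41 = 43^(32+8+1) ≡ 83 (mod 163).
Check: 83² = 6889 ≡ 43 (mod 163). The two roots are 80 and 83.

80, 83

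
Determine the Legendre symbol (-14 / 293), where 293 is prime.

First reduce: -14 ≡ 279 (mod 293).
Reciprocity: 279 ≡ 3 and 293 ≡ 1 (mod 4), so (279/293) = +(293/279).
Reduce top mod 279: now compute (14/279).
Pull out 2: since 279 ≡ 7 (mod 8), (2/279) = +1.
Reciprocity: 7 ≡ 3 and 279 ≡ 3 (mod 4), so (7/279) = −(279/7).
Reduce top mod 7: now compute (6/7).
Pull out 2: since 7 ≡ 7 (mod 8), (2/7) = +1.
Reciprocity: 3 ≡ 3 and 7 ≡ 3 (mod 4), so (3/7) = −(7/3).
Reduce top mod 3: now compute (1/3).
Reached (1/3) = 1. Collecting the sign flips along the way, the symbol is +1.

1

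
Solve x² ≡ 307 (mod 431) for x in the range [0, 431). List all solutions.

Since 431 ≡ 3 (mod 4), a square root of 307 is 307^((431+1)/4) = 307^108 mod 431.
Repeated squaring: 307^2≡291, 307^4≡205, 307^8≡218, 307^16≡114, 307^32≡66, 307^64≡46 (mod 431).
307^108 = 307^(64+32+8+4) ≡ 40 (mod 431).
Check: 40² = 1600 ≡ 307 (mod 431). The two roots are 40 and 391.

40, 391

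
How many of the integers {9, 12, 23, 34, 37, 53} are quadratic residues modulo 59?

(9/59) = +1 → QR.
(12/59) = +1 → QR.
(23/59) = -1 → non-residue.
(34/59) = -1 → non-residue.
(37/59) = -1 → non-residue.
(53/59) = +1 → QR.
Total quadratic residues among the 6: 3.

3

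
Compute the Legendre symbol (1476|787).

First reduce: 1476 ≡ 689 (mod 787).
Reciprocity: 689 ≡ 1 and 787 ≡ 3 (mod 4), so (689/787) = +(787/689).
Reduce top mod 689: now compute (98/689).
Pull out 2: since 689 ≡ 1 (mod 8), (2/689) = +1.
Reciprocity: 49 ≡ 1 and 689 ≡ 1 (mod 4), so (49/689) = +(689/49).
Reduce top mod 49: now compute (3/49).
Reciprocity: 3 ≡ 3 and 49 ≡ 1 (mod 4), so (3/49) = +(49/3).
Reduce top mod 3: now compute (1/3).
Reached (1/3) = 1. Collecting the sign flips along the way, the symbol is +1.

1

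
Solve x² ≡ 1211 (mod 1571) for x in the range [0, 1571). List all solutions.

296, 1275

Since 1571 ≡ 3 (mod 4), a square root of 1211 is 1211^((1571+1)/4) = 1211^393 mod 1571.
Repeated squaring: 1211^2≡778, 1211^4≡449, 1211^8≡513, 1211^16≡812, 1211^32≡1095, 1211^64≡352, 1211^128≡1366, 1211^256≡1179 (mod 1571).
1211^393 = 1211^(256+128+8+1) ≡ 296 (mod 1571).
Check: 296² = 87616 ≡ 1211 (mod 1571). The two roots are 296 and 1275.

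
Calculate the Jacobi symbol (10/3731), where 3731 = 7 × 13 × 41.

-1

Pull out 2: since 3731 ≡ 3 (mod 8), (2/3731) = -1.
Reciprocity: 5 ≡ 1 and 3731 ≡ 3 (mod 4), so (5/3731) = +(3731/5).
Reduce top mod 5: now compute (1/5).
Reached (1/5) = 1. Collecting the sign flips along the way, the symbol is -1.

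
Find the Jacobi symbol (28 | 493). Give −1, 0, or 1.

-1

Pull out 2^2: since 493 ≡ 5 (mod 8), (2/493) = -1, so (2/493)^2 = +1.
Reciprocity: 7 ≡ 3 and 493 ≡ 1 (mod 4), so (7/493) = +(493/7).
Reduce top mod 7: now compute (3/7).
Reciprocity: 3 ≡ 3 and 7 ≡ 3 (mod 4), so (3/7) = −(7/3).
Reduce top mod 3: now compute (1/3).
Reached (1/3) = 1. Collecting the sign flips along the way, the symbol is -1.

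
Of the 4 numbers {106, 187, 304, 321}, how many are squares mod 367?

2

(106/367) = +1 → QR.
(187/367) = +1 → QR.
(304/367) = -1 → non-residue.
(321/367) = -1 → non-residue.
Total quadratic residues among the 4: 2.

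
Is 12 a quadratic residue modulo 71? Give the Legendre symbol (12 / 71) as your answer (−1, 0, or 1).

Pull out 2^2: since 71 ≡ 7 (mod 8), (2/71) = +1, so (2/71)^2 = +1.
Reciprocity: 3 ≡ 3 and 71 ≡ 3 (mod 4), so (3/71) = −(71/3).
Reduce top mod 3: now compute (2/3).
Pull out 2: since 3 ≡ 3 (mod 8), (2/3) = -1.
Reached (1/3) = 1. Collecting the sign flips along the way, the symbol is +1.

1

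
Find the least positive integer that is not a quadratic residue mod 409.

7

(2/409) = +1, so 2 is a residue.
(3/409) = +1, so 3 is a residue.
(4/409) = +1, so 4 is a residue.
(5/409) = +1, so 5 is a residue.
(6/409) = +1, so 6 is a residue.
(7/409) = −1, so 7 is the smallest positive non-residue mod 409.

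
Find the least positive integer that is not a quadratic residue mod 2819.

2

(2/2819) = −1, so 2 is the smallest positive non-residue mod 2819.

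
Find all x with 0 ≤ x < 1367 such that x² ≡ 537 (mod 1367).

363, 1004

Since 1367 ≡ 3 (mod 4), a square root of 537 is 537^((1367+1)/4) = 537^342 mod 1367.
Repeated squaring: 537^2≡1299, 537^4≡523, 537^8≡129, 537^16≡237, 537^32≡122, 537^64≡1214, 537^128≡170, 537^256≡193 (mod 1367).
537^342 = 537^(256+64+16+4+2) ≡ 363 (mod 1367).
Check: 363² = 131769 ≡ 537 (mod 1367). The two roots are 363 and 1004.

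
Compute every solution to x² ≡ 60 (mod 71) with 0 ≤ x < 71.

29, 42

Since 71 ≡ 3 (mod 4), a square root of 60 is 60^((71+1)/4) = 60^18 mod 71.
Repeated squaring: 60^2≡50, 60^4≡15, 60^8≡12, 60^16≡2 (mod 71).
60^18 = 60^(16+2) ≡ 29 (mod 71).
Check: 29² = 841 ≡ 60 (mod 71). The two roots are 29 and 42.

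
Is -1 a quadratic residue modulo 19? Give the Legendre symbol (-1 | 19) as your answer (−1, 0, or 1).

-1

First reduce: -1 ≡ 18 (mod 19).
Pull out 2: since 19 ≡ 3 (mod 8), (2/19) = -1.
Reciprocity: 9 ≡ 1 and 19 ≡ 3 (mod 4), so (9/19) = +(19/9).
Reduce top mod 9: now compute (1/9).
Reached (1/9) = 1. Collecting the sign flips along the way, the symbol is -1.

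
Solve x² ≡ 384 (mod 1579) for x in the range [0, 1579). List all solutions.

276, 1303

Since 1579 ≡ 3 (mod 4), a square root of 384 is 384^((1579+1)/4) = 384^395 mod 1579.
Repeated squaring: 384^2≡609, 384^4≡1395, 384^8≡697, 384^16≡1056, 384^32≡362, 384^64≡1566, 384^128≡169, 384^256≡139 (mod 1579).
384^395 = 384^(256+128+8+2+1) ≡ 1303 (mod 1579).
Check: 1303² = 1697809 ≡ 384 (mod 1579). The two roots are 276 and 1303.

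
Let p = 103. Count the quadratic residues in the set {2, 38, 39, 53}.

2

(2/103) = +1 → QR.
(38/103) = +1 → QR.
(39/103) = -1 → non-residue.
(53/103) = -1 → non-residue.
Total quadratic residues among the 4: 2.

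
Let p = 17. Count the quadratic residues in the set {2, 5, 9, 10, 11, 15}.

3

(2/17) = +1 → QR.
(5/17) = -1 → non-residue.
(9/17) = +1 → QR.
(10/17) = -1 → non-residue.
(11/17) = -1 → non-residue.
(15/17) = +1 → QR.
Total quadratic residues among the 6: 3.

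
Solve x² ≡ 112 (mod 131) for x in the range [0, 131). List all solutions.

Since 131 ≡ 3 (mod 4), a square root of 112 is 112^((131+1)/4) = 112^33 mod 131.
Repeated squaring: 112^2≡99, 112^4≡107, 112^8≡52, 112^16≡84, 112^32≡113 (mod 131).
112^33 = 112^(32+1) ≡ 80 (mod 131).
Check: 80² = 6400 ≡ 112 (mod 131). The two roots are 51 and 80.

51, 80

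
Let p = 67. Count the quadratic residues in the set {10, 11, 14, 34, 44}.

2

(10/67) = +1 → QR.
(11/67) = -1 → non-residue.
(14/67) = +1 → QR.
(34/67) = -1 → non-residue.
(44/67) = -1 → non-residue.
Total quadratic residues among the 5: 2.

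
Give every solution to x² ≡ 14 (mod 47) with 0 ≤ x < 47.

Since 47 ≡ 3 (mod 4), a square root of 14 is 14^((47+1)/4) = 14^12 mod 47.
Repeated squaring: 14^2≡8, 14^4≡17, 14^8≡7 (mod 47).
14^12 = 14^(8+4) ≡ 25 (mod 47).
Check: 25² = 625 ≡ 14 (mod 47). The two roots are 22 and 25.

22, 25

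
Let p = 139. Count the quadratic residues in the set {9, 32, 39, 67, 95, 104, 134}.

(9/139) = +1 → QR.
(32/139) = -1 → non-residue.
(39/139) = -1 → non-residue.
(67/139) = +1 → QR.
(95/139) = -1 → non-residue.
(104/139) = -1 → non-residue.
(134/139) = -1 → non-residue.
Total quadratic residues among the 7: 2.

2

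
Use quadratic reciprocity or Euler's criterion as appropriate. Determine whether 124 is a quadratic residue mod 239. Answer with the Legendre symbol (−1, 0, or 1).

Pull out 2^2: since 239 ≡ 7 (mod 8), (2/239) = +1, so (2/239)^2 = +1.
Reciprocity: 31 ≡ 3 and 239 ≡ 3 (mod 4), so (31/239) = −(239/31).
Reduce top mod 31: now compute (22/31).
Pull out 2: since 31 ≡ 7 (mod 8), (2/31) = +1.
Reciprocity: 11 ≡ 3 and 31 ≡ 3 (mod 4), so (11/31) = −(31/11).
Reduce top mod 11: now compute (9/11).
Reciprocity: 9 ≡ 1 and 11 ≡ 3 (mod 4), so (9/11) = +(11/9).
Reduce top mod 9: now compute (2/9).
Pull out 2: since 9 ≡ 1 (mod 8), (2/9) = +1.
Reached (1/9) = 1. Collecting the sign flips along the way, the symbol is +1.

1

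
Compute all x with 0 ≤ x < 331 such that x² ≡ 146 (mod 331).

Since 331 ≡ 3 (mod 4), a square root of 146 is 146^((331+1)/4) = 146^83 mod 331.
Repeated squaring: 146^2≡132, 146^4≡212, 146^8≡259, 146^16≡219, 146^32≡297, 146^64≡163 (mod 331).
146^83 = 146^(64+16+2+1) ≡ 198 (mod 331).
Check: 198² = 39204 ≡ 146 (mod 331). The two roots are 133 and 198.

133, 198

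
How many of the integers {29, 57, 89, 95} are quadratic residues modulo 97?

(29/97) = -1 → non-residue.
(57/97) = -1 → non-residue.
(89/97) = +1 → QR.
(95/97) = +1 → QR.
Total quadratic residues among the 4: 2.

2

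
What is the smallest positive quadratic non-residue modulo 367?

3

(2/367) = +1, so 2 is a residue.
(3/367) = −1, so 3 is the smallest positive non-residue mod 367.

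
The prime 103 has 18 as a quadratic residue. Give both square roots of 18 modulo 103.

11, 92

Since 103 ≡ 3 (mod 4), a square root of 18 is 18^((103+1)/4) = 18^26 mod 103.
Repeated squaring: 18^2≡15, 18^4≡19, 18^8≡52, 18^16≡26 (mod 103).
18^26 = 18^(16+8+2) ≡ 92 (mod 103).
Check: 92² = 8464 ≡ 18 (mod 103). The two roots are 11 and 92.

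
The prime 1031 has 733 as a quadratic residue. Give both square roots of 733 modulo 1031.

Since 1031 ≡ 3 (mod 4), a square root of 733 is 733^((1031+1)/4) = 733^258 mod 1031.
Repeated squaring: 733^2≡138, 733^4≡486, 733^8≡97, 733^16≡130, 733^32≡404, 733^64≡318, 733^128≡86, 733^256≡179 (mod 1031).
733^258 = 733^(256+2) ≡ 989 (mod 1031).
Check: 989² = 978121 ≡ 733 (mod 1031). The two roots are 42 and 989.

42, 989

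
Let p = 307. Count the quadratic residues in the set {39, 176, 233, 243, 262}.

(39/307) = +1 → QR.
(176/307) = +1 → QR.
(233/307) = +1 → QR.
(243/307) = -1 → non-residue.
(262/307) = +1 → QR.
Total quadratic residues among the 5: 4.

4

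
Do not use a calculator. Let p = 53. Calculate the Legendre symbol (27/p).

Reciprocity: 27 ≡ 3 and 53 ≡ 1 (mod 4), so (27/53) = +(53/27).
Reduce top mod 27: now compute (26/27).
Pull out 2: since 27 ≡ 3 (mod 8), (2/27) = -1.
Reciprocity: 13 ≡ 1 and 27 ≡ 3 (mod 4), so (13/27) = +(27/13).
Reduce top mod 13: now compute (1/13).
Reached (1/13) = 1. Collecting the sign flips along the way, the symbol is -1.

-1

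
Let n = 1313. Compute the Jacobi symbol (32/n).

1

Pull out 2^5: since 1313 ≡ 1 (mod 8), (2/1313) = +1, so (2/1313)^5 = +1.
Reached (1/1313) = 1. Collecting the sign flips along the way, the symbol is +1.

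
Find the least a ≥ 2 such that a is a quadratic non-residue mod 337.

(2/337) = +1, so 2 is a residue.
(3/337) = +1, so 3 is a residue.
(4/337) = +1, so 4 is a residue.
(5/337) = −1, so 5 is the smallest positive non-residue mod 337.

5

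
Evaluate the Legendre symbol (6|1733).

1

Pull out 2: since 1733 ≡ 5 (mod 8), (2/1733) = -1.
Reciprocity: 3 ≡ 3 and 1733 ≡ 1 (mod 4), so (3/1733) = +(1733/3).
Reduce top mod 3: now compute (2/3).
Pull out 2: since 3 ≡ 3 (mod 8), (2/3) = -1.
Reached (1/3) = 1. Collecting the sign flips along the way, the symbol is +1.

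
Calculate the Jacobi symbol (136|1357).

1

Pull out 2^3: since 1357 ≡ 5 (mod 8), (2/1357) = -1, so (2/1357)^3 = -1.
Reciprocity: 17 ≡ 1 and 1357 ≡ 1 (mod 4), so (17/1357) = +(1357/17).
Reduce top mod 17: now compute (14/17).
Pull out 2: since 17 ≡ 1 (mod 8), (2/17) = +1.
Reciprocity: 7 ≡ 3 and 17 ≡ 1 (mod 4), so (7/17) = +(17/7).
Reduce top mod 7: now compute (3/7).
Reciprocity: 3 ≡ 3 and 7 ≡ 3 (mod 4), so (3/7) = −(7/3).
Reduce top mod 3: now compute (1/3).
Reached (1/3) = 1. Collecting the sign flips along the way, the symbol is +1.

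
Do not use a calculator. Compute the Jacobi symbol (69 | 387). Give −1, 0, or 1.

Reciprocity: 69 ≡ 1 and 387 ≡ 3 (mod 4), so (69/387) = +(387/69).
Reduce top mod 69: now compute (42/69).
Pull out 2: since 69 ≡ 5 (mod 8), (2/69) = -1.
Reciprocity: 21 ≡ 1 and 69 ≡ 1 (mod 4), so (21/69) = +(69/21).
Reduce top mod 21: now compute (6/21).
Pull out 2: since 21 ≡ 5 (mod 8), (2/21) = -1.
Reciprocity: 3 ≡ 3 and 21 ≡ 1 (mod 4), so (3/21) = +(21/3).
Reduce top mod 3: now compute (0/3).
Top reduces to 0: gcd > 1, so the symbol is 0.

0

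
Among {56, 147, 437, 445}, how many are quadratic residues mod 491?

(56/491) = +1 → QR.
(147/491) = +1 → QR.
(437/491) = +1 → QR.
(445/491) = -1 → non-residue.
Total quadratic residues among the 4: 3.

3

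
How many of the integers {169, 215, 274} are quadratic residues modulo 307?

(169/307) = +1 → QR.
(215/307) = +1 → QR.
(274/307) = +1 → QR.
Total quadratic residues among the 3: 3.

3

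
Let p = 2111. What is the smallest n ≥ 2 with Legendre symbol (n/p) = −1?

7

(2/2111) = +1, so 2 is a residue.
(3/2111) = +1, so 3 is a residue.
(4/2111) = +1, so 4 is a residue.
(5/2111) = +1, so 5 is a residue.
(6/2111) = +1, so 6 is a residue.
(7/2111) = −1, so 7 is the smallest positive non-residue mod 2111.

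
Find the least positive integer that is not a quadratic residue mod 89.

3

(2/89) = +1, so 2 is a residue.
(3/89) = −1, so 3 is the smallest positive non-residue mod 89.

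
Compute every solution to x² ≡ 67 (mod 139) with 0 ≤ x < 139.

22, 117

Since 139 ≡ 3 (mod 4), a square root of 67 is 67^((139+1)/4) = 67^35 mod 139.
Repeated squaring: 67^2≡41, 67^4≡13, 67^8≡30, 67^16≡66, 67^32≡47 (mod 139).
67^35 = 67^(32+2+1) ≡ 117 (mod 139).
Check: 117² = 13689 ≡ 67 (mod 139). The two roots are 22 and 117.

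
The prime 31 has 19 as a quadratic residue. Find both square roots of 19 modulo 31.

Since 31 ≡ 3 (mod 4), a square root of 19 is 19^((31+1)/4) = 19^8 mod 31.
Repeated squaring: 19^2≡20, 19^4≡28, 19^8≡9 (mod 31).
19^8 = 19^(8) ≡ 9 (mod 31).
Check: 9² = 81 ≡ 19 (mod 31). The two roots are 9 and 22.

9, 22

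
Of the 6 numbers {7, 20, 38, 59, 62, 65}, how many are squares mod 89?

1

(7/89) = -1 → non-residue.
(20/89) = +1 → QR.
(38/89) = -1 → non-residue.
(59/89) = -1 → non-residue.
(62/89) = -1 → non-residue.
(65/89) = -1 → non-residue.
Total quadratic residues among the 6: 1.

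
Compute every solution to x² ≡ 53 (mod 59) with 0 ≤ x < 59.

Since 59 ≡ 3 (mod 4), a square root of 53 is 53^((59+1)/4) = 53^15 mod 59.
Repeated squaring: 53^2≡36, 53^4≡57, 53^8≡4 (mod 59).
53^15 = 53^(8+4+2+1) ≡ 17 (mod 59).
Check: 17² = 289 ≡ 53 (mod 59). The two roots are 17 and 42.

17, 42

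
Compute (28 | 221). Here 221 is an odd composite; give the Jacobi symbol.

Pull out 2^2: since 221 ≡ 5 (mod 8), (2/221) = -1, so (2/221)^2 = +1.
Reciprocity: 7 ≡ 3 and 221 ≡ 1 (mod 4), so (7/221) = +(221/7).
Reduce top mod 7: now compute (4/7).
Pull out 2^2: since 7 ≡ 7 (mod 8), (2/7) = +1, so (2/7)^2 = +1.
Reached (1/7) = 1. Collecting the sign flips along the way, the symbol is +1.

1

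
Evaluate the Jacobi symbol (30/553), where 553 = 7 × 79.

Pull out 2: since 553 ≡ 1 (mod 8), (2/553) = +1.
Reciprocity: 15 ≡ 3 and 553 ≡ 1 (mod 4), so (15/553) = +(553/15).
Reduce top mod 15: now compute (13/15).
Reciprocity: 13 ≡ 1 and 15 ≡ 3 (mod 4), so (13/15) = +(15/13).
Reduce top mod 13: now compute (2/13).
Pull out 2: since 13 ≡ 5 (mod 8), (2/13) = -1.
Reached (1/13) = 1. Collecting the sign flips along the way, the symbol is -1.

-1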